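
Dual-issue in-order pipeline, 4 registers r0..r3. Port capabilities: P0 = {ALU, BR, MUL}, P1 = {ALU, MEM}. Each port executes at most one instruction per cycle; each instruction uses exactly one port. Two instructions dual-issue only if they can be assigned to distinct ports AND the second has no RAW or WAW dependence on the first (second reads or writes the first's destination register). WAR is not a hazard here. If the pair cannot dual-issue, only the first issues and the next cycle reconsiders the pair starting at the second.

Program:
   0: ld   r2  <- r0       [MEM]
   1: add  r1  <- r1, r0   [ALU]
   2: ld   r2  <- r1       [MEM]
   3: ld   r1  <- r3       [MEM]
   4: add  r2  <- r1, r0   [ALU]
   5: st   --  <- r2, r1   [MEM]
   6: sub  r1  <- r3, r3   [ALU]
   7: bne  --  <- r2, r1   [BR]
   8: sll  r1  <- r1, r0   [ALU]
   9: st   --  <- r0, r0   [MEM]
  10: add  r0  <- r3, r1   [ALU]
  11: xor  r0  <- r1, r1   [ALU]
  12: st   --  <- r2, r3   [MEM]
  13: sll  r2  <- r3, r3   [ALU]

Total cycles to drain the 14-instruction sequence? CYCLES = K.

#0 head=0: ld/add i0+i1 pair
#1 head=2: ld i2 no-port MEM/MEM
#2 head=3: ld i3 RAW r1
#3 head=4: add i4 RAW r2
#4 head=5: st/sub i5+i6 pair
#5 head=7: bne/sll i7+i8 pair
#6 head=9: st/add i9+i10 pair
#7 head=11: xor/st i11+i12 pair
#8 head=13: sll i13 tail

CYCLES = 9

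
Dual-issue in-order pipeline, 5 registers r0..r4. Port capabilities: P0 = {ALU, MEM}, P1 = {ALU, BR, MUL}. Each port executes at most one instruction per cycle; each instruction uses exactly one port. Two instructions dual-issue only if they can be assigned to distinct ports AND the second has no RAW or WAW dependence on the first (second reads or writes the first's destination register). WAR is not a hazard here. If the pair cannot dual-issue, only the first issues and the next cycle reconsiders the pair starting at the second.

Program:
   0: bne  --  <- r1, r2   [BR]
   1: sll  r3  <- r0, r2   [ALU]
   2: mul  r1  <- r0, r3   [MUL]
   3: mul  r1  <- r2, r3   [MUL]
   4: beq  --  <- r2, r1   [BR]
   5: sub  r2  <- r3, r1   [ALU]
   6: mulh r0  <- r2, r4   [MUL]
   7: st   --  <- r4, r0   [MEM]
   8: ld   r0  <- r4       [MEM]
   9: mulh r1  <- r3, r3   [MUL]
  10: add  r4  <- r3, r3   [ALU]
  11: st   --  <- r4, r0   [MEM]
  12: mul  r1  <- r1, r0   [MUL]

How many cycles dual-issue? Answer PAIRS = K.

  cy0 -> i0,i1 (bne;sll) pair
  cy1 -> i2 (mul) no-port MUL/MUL
  cy2 -> i3 (mul) no-port MUL/BR
  cy3 -> i4,i5 (beq;sub) pair
  cy4 -> i6 (mulh) RAW r0
  cy5 -> i7 (st) no-port MEM/MEM
  cy6 -> i8,i9 (ld;mulh) pair
  cy7 -> i10 (add) RAW r4
  cy8 -> i11,i12 (st;mul) pair

PAIRS = 4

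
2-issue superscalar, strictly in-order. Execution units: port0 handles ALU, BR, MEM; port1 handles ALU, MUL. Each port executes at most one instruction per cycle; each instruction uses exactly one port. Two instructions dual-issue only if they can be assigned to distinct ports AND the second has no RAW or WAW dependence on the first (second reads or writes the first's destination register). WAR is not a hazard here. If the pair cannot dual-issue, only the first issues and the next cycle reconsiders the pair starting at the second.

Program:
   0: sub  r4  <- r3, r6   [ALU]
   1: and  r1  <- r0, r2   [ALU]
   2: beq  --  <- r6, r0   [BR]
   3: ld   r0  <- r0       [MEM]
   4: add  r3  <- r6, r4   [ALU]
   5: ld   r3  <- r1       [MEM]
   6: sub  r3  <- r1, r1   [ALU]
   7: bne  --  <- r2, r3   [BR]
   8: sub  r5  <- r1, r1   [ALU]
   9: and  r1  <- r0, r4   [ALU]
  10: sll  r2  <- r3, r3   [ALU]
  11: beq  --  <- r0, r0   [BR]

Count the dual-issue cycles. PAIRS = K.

c0: i0+i1 sub.ALU;and.ALU  pair
c1: i2 beq.BR  no-port BR/MEM
c2: i3+i4 ld.MEM;add.ALU  pair
c3: i5 ld.MEM  WAW r3
c4: i6 sub.ALU  RAW r3
c5: i7+i8 bne.BR;sub.ALU  pair
c6: i9+i10 and.ALU;sll.ALU  pair
c7: i11 beq.BR  tail

PAIRS = 4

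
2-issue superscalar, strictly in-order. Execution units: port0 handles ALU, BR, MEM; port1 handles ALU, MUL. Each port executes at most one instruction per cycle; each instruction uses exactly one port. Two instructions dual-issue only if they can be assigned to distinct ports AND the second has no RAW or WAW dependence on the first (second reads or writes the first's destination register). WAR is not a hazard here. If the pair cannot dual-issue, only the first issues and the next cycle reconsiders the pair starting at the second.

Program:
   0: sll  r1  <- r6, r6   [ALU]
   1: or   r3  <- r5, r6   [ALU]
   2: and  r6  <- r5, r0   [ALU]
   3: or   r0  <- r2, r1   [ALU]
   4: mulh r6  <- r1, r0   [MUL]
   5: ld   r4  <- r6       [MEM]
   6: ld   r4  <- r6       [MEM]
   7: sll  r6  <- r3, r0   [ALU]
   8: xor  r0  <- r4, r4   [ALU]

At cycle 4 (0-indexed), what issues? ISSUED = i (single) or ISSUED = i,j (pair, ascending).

ISSUED = 6,7

  cy0 -> i0,i1 (sll+or) pair
  cy1 -> i2,i3 (and+or) pair
  cy2 -> i4 (mulh) RAW r6
  cy3 -> i5 (ld) no-port MEM/MEM
  cy4 -> i6,i7 (ld+sll) pair
  cy5 -> i8 (xor) tail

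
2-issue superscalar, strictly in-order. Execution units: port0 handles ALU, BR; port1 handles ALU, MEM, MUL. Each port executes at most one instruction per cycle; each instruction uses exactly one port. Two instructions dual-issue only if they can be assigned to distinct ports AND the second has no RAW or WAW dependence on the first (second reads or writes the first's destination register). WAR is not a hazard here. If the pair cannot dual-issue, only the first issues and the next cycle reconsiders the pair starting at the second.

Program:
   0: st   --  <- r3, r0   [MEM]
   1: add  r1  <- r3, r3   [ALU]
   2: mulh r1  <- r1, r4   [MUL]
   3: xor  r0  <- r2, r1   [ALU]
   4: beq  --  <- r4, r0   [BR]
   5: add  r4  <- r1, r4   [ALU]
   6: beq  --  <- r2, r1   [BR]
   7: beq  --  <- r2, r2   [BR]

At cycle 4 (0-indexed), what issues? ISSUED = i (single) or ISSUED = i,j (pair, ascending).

ISSUED = 6

#0 head=0: st;add i0,i1 pair
#1 head=2: mulh i2 RAW r1
#2 head=3: xor i3 RAW r0
#3 head=4: beq;add i4,i5 pair
#4 head=6: beq i6 no-port BR/BR
#5 head=7: beq i7 tail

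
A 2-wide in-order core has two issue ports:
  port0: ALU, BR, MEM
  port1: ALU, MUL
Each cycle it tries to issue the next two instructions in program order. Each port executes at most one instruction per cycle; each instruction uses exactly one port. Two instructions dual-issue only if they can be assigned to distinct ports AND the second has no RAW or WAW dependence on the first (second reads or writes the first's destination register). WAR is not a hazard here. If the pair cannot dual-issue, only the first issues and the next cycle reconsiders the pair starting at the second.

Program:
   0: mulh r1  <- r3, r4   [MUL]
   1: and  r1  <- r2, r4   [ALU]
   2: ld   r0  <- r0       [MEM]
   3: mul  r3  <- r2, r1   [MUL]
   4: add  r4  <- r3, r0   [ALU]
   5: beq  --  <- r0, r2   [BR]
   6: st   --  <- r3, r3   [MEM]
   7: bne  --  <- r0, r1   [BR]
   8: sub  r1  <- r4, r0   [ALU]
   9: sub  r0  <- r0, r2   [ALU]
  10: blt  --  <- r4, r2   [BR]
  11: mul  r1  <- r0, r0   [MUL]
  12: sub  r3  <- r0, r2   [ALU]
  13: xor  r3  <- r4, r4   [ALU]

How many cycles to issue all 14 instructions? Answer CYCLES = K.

[0] i0  mulh  -- WAW r1
[1] i1&i2  and/ld  -- dual
[2] i3  mul  -- RAW r3
[3] i4&i5  add/beq  -- dual
[4] i6  st  -- no-port MEM/BR
[5] i7&i8  bne/sub  -- dual
[6] i9&i10  sub/blt  -- dual
[7] i11&i12  mul/sub  -- dual
[8] i13  xor  -- tail

CYCLES = 9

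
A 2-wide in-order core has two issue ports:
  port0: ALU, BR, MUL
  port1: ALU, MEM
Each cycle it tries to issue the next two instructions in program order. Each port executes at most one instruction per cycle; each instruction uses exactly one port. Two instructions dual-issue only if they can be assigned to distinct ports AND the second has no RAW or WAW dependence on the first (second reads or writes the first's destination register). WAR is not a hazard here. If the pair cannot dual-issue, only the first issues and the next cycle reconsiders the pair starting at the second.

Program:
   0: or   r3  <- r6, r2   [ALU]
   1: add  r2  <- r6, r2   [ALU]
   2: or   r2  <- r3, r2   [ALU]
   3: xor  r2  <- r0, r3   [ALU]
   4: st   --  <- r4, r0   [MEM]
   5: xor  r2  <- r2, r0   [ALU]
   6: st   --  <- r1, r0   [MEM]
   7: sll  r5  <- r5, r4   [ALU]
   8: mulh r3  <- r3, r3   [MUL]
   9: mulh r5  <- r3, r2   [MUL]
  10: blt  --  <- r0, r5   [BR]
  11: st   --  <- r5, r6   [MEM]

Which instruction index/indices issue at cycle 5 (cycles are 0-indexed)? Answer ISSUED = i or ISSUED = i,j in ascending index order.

ISSUED = 9

  cy0 -> i0+i1 (or.ALU add.ALU) dual
  cy1 -> i2 (or.ALU) WAW r2
  cy2 -> i3+i4 (xor.ALU st.MEM) dual
  cy3 -> i5+i6 (xor.ALU st.MEM) dual
  cy4 -> i7+i8 (sll.ALU mulh.MUL) dual
  cy5 -> i9 (mulh.MUL) no-port MUL/BR
  cy6 -> i10+i11 (blt.BR st.MEM) dual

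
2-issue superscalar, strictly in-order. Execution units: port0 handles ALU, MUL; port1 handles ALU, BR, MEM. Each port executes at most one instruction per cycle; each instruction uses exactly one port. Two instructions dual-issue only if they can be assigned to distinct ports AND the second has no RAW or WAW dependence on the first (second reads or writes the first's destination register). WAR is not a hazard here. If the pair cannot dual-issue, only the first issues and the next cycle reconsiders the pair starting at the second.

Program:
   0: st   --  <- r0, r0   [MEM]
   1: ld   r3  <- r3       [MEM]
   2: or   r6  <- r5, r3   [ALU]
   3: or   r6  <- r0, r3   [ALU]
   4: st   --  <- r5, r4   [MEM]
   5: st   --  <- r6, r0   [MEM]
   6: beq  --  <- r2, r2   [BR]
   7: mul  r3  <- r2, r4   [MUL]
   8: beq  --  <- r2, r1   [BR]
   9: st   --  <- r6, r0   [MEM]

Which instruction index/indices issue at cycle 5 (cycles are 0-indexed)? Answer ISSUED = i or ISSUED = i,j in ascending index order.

c0: i0 st.MEM  no-port MEM/MEM
c1: i1 ld.MEM  RAW r3
c2: i2 or.ALU  WAW r6
c3: i3,i4 or.ALU/st.MEM  2-wide
c4: i5 st.MEM  no-port MEM/BR
c5: i6,i7 beq.BR/mul.MUL  2-wide
c6: i8 beq.BR  no-port BR/MEM
c7: i9 st.MEM  tail

ISSUED = 6,7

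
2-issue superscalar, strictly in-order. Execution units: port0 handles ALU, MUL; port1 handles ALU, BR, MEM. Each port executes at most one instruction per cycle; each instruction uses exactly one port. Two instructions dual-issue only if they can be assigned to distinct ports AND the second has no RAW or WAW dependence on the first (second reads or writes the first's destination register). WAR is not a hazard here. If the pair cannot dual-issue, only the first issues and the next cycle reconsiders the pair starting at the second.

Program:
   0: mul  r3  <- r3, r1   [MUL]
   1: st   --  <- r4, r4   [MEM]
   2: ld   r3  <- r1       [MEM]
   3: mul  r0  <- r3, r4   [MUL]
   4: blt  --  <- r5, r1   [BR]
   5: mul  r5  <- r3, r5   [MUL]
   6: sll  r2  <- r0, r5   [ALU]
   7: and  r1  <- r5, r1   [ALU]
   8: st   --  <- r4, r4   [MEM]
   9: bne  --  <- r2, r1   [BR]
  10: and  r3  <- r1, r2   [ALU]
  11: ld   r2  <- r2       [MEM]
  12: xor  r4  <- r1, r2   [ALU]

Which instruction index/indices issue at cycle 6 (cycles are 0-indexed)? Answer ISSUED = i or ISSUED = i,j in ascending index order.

0. mul+st @i0,i1  | 2-wide
1. ld @i2  | RAW r3
2. mul+blt @i3,i4  | 2-wide
3. mul @i5  | RAW r5
4. sll+and @i6,i7  | 2-wide
5. st @i8  | no-port MEM/BR
6. bne+and @i9,i10  | 2-wide
7. ld @i11  | RAW r2
8. xor @i12  | tail

ISSUED = 9,10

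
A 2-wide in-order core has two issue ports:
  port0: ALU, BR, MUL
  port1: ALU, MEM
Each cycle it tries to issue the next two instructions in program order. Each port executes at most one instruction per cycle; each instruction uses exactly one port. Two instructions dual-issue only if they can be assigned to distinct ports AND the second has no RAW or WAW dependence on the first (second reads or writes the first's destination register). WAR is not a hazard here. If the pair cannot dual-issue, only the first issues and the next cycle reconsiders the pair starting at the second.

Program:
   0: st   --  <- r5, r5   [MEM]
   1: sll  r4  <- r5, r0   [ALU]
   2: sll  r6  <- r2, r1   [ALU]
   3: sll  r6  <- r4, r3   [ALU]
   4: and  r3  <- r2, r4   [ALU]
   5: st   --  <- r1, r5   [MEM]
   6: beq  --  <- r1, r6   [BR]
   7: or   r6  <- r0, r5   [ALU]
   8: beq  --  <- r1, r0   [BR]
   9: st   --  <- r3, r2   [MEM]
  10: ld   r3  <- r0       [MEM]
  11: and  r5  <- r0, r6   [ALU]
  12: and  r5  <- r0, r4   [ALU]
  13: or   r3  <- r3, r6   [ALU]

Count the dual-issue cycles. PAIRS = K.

PAIRS = 6

t=0 i0+i1:st sll ; pair
t=1 i2:sll ; WAW r6
t=2 i3+i4:sll and ; pair
t=3 i5+i6:st beq ; pair
t=4 i7+i8:or beq ; pair
t=5 i9:st ; no-port MEM/MEM
t=6 i10+i11:ld and ; pair
t=7 i12+i13:and or ; pair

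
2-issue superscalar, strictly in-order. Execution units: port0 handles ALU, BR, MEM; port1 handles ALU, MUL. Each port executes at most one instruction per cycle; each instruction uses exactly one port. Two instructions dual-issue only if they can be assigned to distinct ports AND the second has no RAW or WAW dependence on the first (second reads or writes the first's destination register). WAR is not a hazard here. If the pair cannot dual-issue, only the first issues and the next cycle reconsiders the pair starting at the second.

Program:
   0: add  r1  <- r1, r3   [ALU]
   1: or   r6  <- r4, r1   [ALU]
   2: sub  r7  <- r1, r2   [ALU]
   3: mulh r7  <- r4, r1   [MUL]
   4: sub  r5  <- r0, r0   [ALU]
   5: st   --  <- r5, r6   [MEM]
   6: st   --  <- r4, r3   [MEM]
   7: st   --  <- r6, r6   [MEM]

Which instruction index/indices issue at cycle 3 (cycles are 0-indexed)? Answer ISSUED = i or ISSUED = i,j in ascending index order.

ISSUED = 5

[0] i0  add.ALU  -- RAW r1
[1] i1,i2  or.ALU;sub.ALU  -- dual
[2] i3,i4  mulh.MUL;sub.ALU  -- dual
[3] i5  st.MEM  -- no-port MEM/MEM
[4] i6  st.MEM  -- no-port MEM/MEM
[5] i7  st.MEM  -- tail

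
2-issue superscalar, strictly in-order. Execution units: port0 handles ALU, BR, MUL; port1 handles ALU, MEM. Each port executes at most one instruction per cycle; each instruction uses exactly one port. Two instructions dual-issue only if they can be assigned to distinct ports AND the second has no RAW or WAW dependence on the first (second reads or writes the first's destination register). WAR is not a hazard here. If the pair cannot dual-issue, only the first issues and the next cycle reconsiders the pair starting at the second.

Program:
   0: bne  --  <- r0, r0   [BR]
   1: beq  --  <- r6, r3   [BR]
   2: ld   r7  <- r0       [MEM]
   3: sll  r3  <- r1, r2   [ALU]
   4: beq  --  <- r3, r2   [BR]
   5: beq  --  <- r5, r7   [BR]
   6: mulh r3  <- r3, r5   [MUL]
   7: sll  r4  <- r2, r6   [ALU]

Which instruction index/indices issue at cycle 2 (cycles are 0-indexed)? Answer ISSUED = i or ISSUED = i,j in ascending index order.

t=0 i0:bne.BR ; no-port BR/BR
t=1 i1+i2:beq.BR+ld.MEM ; 2-wide
t=2 i3:sll.ALU ; RAW r3
t=3 i4:beq.BR ; no-port BR/BR
t=4 i5:beq.BR ; no-port BR/MUL
t=5 i6+i7:mulh.MUL+sll.ALU ; 2-wide

ISSUED = 3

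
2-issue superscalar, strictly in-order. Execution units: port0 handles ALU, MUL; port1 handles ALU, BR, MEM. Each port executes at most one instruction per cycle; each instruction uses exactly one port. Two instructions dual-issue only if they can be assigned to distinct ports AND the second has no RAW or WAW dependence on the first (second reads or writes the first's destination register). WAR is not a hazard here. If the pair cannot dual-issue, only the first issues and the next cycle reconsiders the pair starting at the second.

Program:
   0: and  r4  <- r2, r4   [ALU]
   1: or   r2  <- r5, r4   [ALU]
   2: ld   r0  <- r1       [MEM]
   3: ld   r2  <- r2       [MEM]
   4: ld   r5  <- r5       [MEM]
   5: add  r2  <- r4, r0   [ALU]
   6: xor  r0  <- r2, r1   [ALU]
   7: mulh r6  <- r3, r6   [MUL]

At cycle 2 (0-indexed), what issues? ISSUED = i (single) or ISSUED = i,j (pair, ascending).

ISSUED = 3

0. and.ALU @i0  | RAW r4
1. or.ALU/ld.MEM @i1&i2  | dual
2. ld.MEM @i3  | no-port MEM/MEM
3. ld.MEM/add.ALU @i4&i5  | dual
4. xor.ALU/mulh.MUL @i6&i7  | dual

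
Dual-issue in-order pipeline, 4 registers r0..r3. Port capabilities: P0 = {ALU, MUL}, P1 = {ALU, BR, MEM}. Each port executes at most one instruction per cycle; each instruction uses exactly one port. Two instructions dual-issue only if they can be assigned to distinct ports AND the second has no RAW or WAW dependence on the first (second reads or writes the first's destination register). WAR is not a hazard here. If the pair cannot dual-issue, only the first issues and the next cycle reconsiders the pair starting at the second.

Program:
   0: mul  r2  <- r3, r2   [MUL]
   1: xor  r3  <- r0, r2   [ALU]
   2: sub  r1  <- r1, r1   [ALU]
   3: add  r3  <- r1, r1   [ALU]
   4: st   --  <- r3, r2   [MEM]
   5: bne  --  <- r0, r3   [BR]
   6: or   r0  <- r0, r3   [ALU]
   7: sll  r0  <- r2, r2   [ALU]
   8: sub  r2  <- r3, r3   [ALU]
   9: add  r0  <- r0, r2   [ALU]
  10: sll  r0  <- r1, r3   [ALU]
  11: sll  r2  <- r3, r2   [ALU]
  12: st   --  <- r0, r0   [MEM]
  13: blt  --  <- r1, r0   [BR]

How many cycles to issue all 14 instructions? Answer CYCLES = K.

t=0 i0:mul.MUL ; RAW r2
t=1 i1,i2:xor.ALU+sub.ALU ; 2-wide
t=2 i3:add.ALU ; RAW r3
t=3 i4:st.MEM ; no-port MEM/BR
t=4 i5,i6:bne.BR+or.ALU ; 2-wide
t=5 i7,i8:sll.ALU+sub.ALU ; 2-wide
t=6 i9:add.ALU ; WAW r0
t=7 i10,i11:sll.ALU+sll.ALU ; 2-wide
t=8 i12:st.MEM ; no-port MEM/BR
t=9 i13:blt.BR ; tail

CYCLES = 10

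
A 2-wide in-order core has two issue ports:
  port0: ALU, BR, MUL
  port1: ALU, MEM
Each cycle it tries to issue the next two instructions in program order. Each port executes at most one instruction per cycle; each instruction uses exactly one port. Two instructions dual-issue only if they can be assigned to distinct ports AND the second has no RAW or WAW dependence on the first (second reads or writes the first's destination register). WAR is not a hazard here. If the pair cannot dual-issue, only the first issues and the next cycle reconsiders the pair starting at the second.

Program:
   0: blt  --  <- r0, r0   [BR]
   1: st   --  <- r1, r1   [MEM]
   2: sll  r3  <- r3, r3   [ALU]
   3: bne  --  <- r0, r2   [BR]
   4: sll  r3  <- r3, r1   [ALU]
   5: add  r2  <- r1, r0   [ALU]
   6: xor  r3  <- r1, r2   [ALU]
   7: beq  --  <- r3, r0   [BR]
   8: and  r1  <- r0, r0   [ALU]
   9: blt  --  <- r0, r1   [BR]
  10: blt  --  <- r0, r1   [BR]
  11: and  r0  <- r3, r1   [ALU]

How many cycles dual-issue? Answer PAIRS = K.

[0] i0&i1  blt.BR+st.MEM  -- dual
[1] i2&i3  sll.ALU+bne.BR  -- dual
[2] i4&i5  sll.ALU+add.ALU  -- dual
[3] i6  xor.ALU  -- RAW r3
[4] i7&i8  beq.BR+and.ALU  -- dual
[5] i9  blt.BR  -- no-port BR/BR
[6] i10&i11  blt.BR+and.ALU  -- dual

PAIRS = 5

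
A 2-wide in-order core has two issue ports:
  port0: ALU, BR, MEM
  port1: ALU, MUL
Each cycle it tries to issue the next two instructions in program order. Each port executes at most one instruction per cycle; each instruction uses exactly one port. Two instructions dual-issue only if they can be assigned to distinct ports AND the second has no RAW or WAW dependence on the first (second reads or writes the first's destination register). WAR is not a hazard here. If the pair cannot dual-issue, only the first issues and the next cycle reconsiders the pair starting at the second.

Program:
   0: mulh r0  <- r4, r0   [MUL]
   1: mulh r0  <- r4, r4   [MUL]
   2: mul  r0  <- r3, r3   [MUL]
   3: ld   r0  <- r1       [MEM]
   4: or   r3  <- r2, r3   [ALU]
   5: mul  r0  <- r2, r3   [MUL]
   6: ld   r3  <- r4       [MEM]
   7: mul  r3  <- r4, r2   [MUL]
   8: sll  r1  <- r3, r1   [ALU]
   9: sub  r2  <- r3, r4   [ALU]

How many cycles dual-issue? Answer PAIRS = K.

t=0 i0:mulh.MUL ; no-port MUL/MUL
t=1 i1:mulh.MUL ; no-port MUL/MUL
t=2 i2:mul.MUL ; WAW r0
t=3 i3/i4:ld.MEM+or.ALU ; pair
t=4 i5/i6:mul.MUL+ld.MEM ; pair
t=5 i7:mul.MUL ; RAW r3
t=6 i8/i9:sll.ALU+sub.ALU ; pair

PAIRS = 3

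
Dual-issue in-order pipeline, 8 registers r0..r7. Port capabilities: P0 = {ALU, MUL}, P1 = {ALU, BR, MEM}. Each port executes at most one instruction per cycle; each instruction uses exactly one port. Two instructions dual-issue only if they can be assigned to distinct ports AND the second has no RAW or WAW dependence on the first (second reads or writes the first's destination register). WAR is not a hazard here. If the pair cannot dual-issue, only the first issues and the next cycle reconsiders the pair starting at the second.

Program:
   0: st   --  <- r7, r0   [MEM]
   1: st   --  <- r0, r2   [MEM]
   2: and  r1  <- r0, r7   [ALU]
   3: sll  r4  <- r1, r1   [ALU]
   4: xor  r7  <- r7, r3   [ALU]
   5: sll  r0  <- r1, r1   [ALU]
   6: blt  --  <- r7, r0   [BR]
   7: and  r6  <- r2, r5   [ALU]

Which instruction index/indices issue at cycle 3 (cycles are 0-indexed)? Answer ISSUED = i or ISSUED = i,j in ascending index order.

  cy0 -> i0 (st.MEM) no-port MEM/MEM
  cy1 -> i1/i2 (st.MEM and.ALU) pair
  cy2 -> i3/i4 (sll.ALU xor.ALU) pair
  cy3 -> i5 (sll.ALU) RAW r0
  cy4 -> i6/i7 (blt.BR and.ALU) pair

ISSUED = 5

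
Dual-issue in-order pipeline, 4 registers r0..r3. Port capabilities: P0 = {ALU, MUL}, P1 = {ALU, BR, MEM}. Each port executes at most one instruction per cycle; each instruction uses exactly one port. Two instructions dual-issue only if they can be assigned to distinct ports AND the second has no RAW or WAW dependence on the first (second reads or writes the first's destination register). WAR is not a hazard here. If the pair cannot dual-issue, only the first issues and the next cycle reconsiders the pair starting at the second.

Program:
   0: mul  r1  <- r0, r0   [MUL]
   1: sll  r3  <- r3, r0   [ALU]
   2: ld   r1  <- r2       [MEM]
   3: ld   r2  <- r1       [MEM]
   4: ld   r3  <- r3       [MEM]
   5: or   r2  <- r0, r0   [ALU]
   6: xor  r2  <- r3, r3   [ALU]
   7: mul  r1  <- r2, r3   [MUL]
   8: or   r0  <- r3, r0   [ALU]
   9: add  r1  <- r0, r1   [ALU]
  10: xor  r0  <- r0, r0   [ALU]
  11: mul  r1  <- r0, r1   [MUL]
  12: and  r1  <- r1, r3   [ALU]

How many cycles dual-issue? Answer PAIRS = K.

#0 head=0: mul/sll i0&i1 pair
#1 head=2: ld i2 no-port MEM/MEM
#2 head=3: ld i3 no-port MEM/MEM
#3 head=4: ld/or i4&i5 pair
#4 head=6: xor i6 RAW r2
#5 head=7: mul/or i7&i8 pair
#6 head=9: add/xor i9&i10 pair
#7 head=11: mul i11 RAW+WAW r1
#8 head=12: and i12 tail

PAIRS = 4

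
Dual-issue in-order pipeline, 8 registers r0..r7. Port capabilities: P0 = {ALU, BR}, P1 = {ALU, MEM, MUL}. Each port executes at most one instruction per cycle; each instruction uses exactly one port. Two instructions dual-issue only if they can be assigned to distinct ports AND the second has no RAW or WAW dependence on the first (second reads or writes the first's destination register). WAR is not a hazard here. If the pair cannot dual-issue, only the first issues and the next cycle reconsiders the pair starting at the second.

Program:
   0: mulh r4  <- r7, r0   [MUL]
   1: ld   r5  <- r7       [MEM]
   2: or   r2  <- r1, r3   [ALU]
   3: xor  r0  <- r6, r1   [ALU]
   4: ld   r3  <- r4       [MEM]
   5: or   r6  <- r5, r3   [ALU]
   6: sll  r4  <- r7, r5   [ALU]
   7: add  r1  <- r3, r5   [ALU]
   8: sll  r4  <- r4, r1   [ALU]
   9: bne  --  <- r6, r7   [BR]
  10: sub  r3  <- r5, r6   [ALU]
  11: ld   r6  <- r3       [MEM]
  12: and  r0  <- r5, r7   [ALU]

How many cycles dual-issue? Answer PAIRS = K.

PAIRS = 5

  cy0 -> i0 (mulh) no-port MUL/MEM
  cy1 -> i1+i2 (ld+or) 2-wide
  cy2 -> i3+i4 (xor+ld) 2-wide
  cy3 -> i5+i6 (or+sll) 2-wide
  cy4 -> i7 (add) RAW r1
  cy5 -> i8+i9 (sll+bne) 2-wide
  cy6 -> i10 (sub) RAW r3
  cy7 -> i11+i12 (ld+and) 2-wide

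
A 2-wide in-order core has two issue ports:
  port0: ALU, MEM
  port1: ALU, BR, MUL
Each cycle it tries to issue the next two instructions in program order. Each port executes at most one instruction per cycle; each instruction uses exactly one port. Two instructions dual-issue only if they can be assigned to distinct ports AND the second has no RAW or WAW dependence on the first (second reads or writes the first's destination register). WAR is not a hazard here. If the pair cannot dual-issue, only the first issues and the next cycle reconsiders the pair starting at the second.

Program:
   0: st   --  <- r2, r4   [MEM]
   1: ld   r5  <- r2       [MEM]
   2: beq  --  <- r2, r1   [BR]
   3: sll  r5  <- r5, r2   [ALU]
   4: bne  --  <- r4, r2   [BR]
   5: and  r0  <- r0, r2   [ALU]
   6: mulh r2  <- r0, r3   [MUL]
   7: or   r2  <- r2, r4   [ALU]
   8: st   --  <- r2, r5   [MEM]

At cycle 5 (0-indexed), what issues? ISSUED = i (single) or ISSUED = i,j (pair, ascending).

t=0 i0:st.MEM ; no-port MEM/MEM
t=1 i1,i2:ld.MEM/beq.BR ; pair
t=2 i3,i4:sll.ALU/bne.BR ; pair
t=3 i5:and.ALU ; RAW r0
t=4 i6:mulh.MUL ; RAW+WAW r2
t=5 i7:or.ALU ; RAW r2
t=6 i8:st.MEM ; tail

ISSUED = 7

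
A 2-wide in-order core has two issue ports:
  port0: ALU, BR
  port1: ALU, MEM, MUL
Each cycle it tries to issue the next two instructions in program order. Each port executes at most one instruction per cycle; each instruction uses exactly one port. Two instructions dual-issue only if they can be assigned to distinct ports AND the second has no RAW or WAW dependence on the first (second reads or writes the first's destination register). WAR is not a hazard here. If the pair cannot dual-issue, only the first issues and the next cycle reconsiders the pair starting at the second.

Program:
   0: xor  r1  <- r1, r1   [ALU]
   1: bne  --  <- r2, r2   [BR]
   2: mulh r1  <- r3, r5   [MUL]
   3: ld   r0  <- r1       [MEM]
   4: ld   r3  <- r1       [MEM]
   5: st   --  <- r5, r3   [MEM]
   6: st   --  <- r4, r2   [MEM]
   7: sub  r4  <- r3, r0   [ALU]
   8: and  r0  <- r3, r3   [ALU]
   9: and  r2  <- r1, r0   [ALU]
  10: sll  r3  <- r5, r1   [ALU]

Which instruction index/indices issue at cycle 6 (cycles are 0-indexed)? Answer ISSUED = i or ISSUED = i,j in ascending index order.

ISSUED = 8

#0 head=0: xor.ALU+bne.BR i0&i1 2-wide
#1 head=2: mulh.MUL i2 no-port MUL/MEM
#2 head=3: ld.MEM i3 no-port MEM/MEM
#3 head=4: ld.MEM i4 no-port MEM/MEM
#4 head=5: st.MEM i5 no-port MEM/MEM
#5 head=6: st.MEM+sub.ALU i6&i7 2-wide
#6 head=8: and.ALU i8 RAW r0
#7 head=9: and.ALU+sll.ALU i9&i10 2-wide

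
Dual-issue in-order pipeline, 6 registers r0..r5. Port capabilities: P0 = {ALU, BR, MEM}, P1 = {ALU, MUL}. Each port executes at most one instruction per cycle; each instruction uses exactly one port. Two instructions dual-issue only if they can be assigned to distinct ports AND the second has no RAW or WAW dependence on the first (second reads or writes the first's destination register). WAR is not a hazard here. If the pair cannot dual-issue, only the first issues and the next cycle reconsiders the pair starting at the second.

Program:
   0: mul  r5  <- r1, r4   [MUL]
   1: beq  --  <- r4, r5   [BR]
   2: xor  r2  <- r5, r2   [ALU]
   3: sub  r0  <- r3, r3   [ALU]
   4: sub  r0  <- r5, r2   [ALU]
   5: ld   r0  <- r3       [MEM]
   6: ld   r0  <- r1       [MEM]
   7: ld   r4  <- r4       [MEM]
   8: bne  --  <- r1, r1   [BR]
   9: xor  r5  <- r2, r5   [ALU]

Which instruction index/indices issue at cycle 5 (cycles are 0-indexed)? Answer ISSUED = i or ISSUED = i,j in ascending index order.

ISSUED = 6

t=0 i0:mul ; RAW r5
t=1 i1+i2:beq+xor ; dual
t=2 i3:sub ; WAW r0
t=3 i4:sub ; WAW r0
t=4 i5:ld ; no-port MEM/MEM
t=5 i6:ld ; no-port MEM/MEM
t=6 i7:ld ; no-port MEM/BR
t=7 i8+i9:bne+xor ; dual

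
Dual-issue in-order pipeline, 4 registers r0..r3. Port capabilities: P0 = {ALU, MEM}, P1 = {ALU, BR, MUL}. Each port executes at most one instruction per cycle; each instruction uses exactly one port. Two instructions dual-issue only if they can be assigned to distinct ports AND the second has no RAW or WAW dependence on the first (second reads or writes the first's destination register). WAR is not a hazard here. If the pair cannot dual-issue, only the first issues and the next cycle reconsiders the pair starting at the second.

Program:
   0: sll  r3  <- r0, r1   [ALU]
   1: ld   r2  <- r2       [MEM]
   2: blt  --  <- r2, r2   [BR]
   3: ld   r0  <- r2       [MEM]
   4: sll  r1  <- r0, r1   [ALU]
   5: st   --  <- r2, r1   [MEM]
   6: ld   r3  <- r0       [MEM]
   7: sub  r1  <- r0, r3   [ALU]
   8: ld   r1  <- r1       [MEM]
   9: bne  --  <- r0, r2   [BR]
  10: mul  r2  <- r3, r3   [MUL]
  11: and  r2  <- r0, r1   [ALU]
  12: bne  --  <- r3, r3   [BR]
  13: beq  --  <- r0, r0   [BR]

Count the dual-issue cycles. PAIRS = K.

  cy0 -> i0,i1 (sll;ld) dual
  cy1 -> i2,i3 (blt;ld) dual
  cy2 -> i4 (sll) RAW r1
  cy3 -> i5 (st) no-port MEM/MEM
  cy4 -> i6 (ld) RAW r3
  cy5 -> i7 (sub) RAW+WAW r1
  cy6 -> i8,i9 (ld;bne) dual
  cy7 -> i10 (mul) WAW r2
  cy8 -> i11,i12 (and;bne) dual
  cy9 -> i13 (beq) tail

PAIRS = 4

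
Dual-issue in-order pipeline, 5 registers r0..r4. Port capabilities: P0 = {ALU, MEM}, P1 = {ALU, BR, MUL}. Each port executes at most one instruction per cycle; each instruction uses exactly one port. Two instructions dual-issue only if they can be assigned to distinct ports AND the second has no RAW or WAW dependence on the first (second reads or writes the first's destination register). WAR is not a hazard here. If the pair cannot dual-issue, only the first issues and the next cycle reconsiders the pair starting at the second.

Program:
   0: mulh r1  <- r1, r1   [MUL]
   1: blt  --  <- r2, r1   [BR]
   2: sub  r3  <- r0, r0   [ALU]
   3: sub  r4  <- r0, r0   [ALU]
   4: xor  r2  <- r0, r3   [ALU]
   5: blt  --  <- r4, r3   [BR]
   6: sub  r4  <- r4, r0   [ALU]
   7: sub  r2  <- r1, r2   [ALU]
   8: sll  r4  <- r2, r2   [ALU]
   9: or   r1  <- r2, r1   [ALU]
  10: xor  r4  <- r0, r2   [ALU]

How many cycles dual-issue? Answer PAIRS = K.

PAIRS = 4

  cy0 -> i0 (mulh) no-port MUL/BR
  cy1 -> i1/i2 (blt sub) dual
  cy2 -> i3/i4 (sub xor) dual
  cy3 -> i5/i6 (blt sub) dual
  cy4 -> i7 (sub) RAW r2
  cy5 -> i8/i9 (sll or) dual
  cy6 -> i10 (xor) tail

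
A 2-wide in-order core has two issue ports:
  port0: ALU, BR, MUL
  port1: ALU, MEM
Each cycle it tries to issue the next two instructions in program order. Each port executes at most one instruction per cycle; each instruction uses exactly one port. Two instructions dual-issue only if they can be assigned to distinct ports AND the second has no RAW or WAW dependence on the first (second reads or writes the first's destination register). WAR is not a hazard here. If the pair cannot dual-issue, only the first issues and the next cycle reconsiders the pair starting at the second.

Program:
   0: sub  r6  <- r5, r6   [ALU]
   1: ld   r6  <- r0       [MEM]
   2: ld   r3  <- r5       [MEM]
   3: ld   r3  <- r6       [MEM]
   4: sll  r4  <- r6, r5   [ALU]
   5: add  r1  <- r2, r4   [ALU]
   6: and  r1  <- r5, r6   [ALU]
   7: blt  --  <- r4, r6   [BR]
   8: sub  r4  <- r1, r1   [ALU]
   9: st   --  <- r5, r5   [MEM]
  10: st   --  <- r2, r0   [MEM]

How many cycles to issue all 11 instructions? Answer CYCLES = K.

  cy0 -> i0 (sub.ALU) WAW r6
  cy1 -> i1 (ld.MEM) no-port MEM/MEM
  cy2 -> i2 (ld.MEM) no-port MEM/MEM
  cy3 -> i3+i4 (ld.MEM+sll.ALU) 2-wide
  cy4 -> i5 (add.ALU) WAW r1
  cy5 -> i6+i7 (and.ALU+blt.BR) 2-wide
  cy6 -> i8+i9 (sub.ALU+st.MEM) 2-wide
  cy7 -> i10 (st.MEM) tail

CYCLES = 8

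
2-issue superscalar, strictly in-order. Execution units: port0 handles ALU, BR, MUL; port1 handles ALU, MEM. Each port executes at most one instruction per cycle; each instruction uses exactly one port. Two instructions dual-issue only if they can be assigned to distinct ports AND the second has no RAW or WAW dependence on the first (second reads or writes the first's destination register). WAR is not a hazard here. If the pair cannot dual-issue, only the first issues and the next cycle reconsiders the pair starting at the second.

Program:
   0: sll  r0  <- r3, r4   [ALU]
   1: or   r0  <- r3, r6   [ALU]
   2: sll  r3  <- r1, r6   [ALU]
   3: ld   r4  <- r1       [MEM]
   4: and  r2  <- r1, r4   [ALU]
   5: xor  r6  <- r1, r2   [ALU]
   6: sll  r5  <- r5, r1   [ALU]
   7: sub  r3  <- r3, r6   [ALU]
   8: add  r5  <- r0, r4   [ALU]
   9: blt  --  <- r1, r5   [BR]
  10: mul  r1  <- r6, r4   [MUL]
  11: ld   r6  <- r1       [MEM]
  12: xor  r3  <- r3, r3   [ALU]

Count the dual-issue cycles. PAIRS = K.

t=0 i0:sll.ALU ; WAW r0
t=1 i1,i2:or.ALU/sll.ALU ; 2-wide
t=2 i3:ld.MEM ; RAW r4
t=3 i4:and.ALU ; RAW r2
t=4 i5,i6:xor.ALU/sll.ALU ; 2-wide
t=5 i7,i8:sub.ALU/add.ALU ; 2-wide
t=6 i9:blt.BR ; no-port BR/MUL
t=7 i10:mul.MUL ; RAW r1
t=8 i11,i12:ld.MEM/xor.ALU ; 2-wide

PAIRS = 4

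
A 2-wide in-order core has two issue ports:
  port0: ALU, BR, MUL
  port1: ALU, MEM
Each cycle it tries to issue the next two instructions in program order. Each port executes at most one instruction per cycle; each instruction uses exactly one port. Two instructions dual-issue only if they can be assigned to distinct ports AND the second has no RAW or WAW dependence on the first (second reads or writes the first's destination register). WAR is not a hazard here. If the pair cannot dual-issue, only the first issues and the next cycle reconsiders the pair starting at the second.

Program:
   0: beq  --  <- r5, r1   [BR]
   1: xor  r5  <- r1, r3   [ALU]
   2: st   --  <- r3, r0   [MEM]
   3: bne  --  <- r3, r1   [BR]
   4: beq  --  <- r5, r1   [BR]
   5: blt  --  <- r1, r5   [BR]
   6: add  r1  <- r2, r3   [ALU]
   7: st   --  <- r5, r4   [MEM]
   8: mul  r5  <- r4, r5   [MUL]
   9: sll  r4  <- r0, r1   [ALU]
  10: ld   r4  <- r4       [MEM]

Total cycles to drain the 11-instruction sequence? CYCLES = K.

CYCLES = 7

  cy0 -> i0,i1 (beq.BR+xor.ALU) pair
  cy1 -> i2,i3 (st.MEM+bne.BR) pair
  cy2 -> i4 (beq.BR) no-port BR/BR
  cy3 -> i5,i6 (blt.BR+add.ALU) pair
  cy4 -> i7,i8 (st.MEM+mul.MUL) pair
  cy5 -> i9 (sll.ALU) RAW+WAW r4
  cy6 -> i10 (ld.MEM) tail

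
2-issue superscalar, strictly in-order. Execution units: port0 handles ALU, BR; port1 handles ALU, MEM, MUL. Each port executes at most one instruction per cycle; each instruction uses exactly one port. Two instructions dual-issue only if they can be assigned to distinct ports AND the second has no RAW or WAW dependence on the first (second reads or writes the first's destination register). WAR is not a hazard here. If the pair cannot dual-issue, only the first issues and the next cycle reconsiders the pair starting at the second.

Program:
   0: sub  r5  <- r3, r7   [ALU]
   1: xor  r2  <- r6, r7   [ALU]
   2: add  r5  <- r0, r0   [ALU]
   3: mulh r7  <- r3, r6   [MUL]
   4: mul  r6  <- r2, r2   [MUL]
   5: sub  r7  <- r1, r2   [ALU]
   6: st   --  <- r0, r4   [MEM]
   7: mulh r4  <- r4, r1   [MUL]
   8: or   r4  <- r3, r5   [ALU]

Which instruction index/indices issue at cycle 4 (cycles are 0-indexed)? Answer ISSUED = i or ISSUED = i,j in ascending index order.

0. sub/xor @i0&i1  | pair
1. add/mulh @i2&i3  | pair
2. mul/sub @i4&i5  | pair
3. st @i6  | no-port MEM/MUL
4. mulh @i7  | WAW r4
5. or @i8  | tail

ISSUED = 7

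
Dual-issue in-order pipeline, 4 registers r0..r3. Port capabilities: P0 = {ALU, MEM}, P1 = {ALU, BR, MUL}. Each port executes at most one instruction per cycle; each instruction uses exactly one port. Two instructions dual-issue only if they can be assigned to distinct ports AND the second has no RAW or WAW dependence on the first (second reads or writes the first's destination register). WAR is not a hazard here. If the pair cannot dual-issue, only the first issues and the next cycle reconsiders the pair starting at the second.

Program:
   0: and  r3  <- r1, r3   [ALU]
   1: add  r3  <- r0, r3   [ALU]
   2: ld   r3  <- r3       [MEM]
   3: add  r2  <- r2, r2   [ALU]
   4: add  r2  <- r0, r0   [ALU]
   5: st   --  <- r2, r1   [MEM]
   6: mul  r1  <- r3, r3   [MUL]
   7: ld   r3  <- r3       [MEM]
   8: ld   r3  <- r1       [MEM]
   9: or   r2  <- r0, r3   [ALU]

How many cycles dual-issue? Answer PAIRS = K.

c0: i0 and  RAW+WAW r3
c1: i1 add  RAW+WAW r3
c2: i2&i3 ld/add  dual
c3: i4 add  RAW r2
c4: i5&i6 st/mul  dual
c5: i7 ld  no-port MEM/MEM
c6: i8 ld  RAW r3
c7: i9 or  tail

PAIRS = 2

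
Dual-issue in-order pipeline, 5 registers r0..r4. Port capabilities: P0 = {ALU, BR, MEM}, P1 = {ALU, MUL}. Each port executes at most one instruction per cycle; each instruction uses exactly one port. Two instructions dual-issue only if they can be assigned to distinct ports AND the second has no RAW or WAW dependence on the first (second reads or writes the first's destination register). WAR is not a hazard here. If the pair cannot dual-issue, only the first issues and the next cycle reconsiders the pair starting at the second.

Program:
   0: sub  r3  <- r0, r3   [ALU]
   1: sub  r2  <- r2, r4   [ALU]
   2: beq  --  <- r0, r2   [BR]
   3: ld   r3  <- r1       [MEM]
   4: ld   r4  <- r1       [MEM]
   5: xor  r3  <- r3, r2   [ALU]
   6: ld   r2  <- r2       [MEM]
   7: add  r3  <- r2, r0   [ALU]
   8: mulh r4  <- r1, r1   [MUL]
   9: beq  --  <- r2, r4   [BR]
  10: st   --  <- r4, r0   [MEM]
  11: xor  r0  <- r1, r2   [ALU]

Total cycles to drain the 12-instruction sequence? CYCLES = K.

#0 head=0: sub.ALU+sub.ALU i0/i1 2-wide
#1 head=2: beq.BR i2 no-port BR/MEM
#2 head=3: ld.MEM i3 no-port MEM/MEM
#3 head=4: ld.MEM+xor.ALU i4/i5 2-wide
#4 head=6: ld.MEM i6 RAW r2
#5 head=7: add.ALU+mulh.MUL i7/i8 2-wide
#6 head=9: beq.BR i9 no-port BR/MEM
#7 head=10: st.MEM+xor.ALU i10/i11 2-wide

CYCLES = 8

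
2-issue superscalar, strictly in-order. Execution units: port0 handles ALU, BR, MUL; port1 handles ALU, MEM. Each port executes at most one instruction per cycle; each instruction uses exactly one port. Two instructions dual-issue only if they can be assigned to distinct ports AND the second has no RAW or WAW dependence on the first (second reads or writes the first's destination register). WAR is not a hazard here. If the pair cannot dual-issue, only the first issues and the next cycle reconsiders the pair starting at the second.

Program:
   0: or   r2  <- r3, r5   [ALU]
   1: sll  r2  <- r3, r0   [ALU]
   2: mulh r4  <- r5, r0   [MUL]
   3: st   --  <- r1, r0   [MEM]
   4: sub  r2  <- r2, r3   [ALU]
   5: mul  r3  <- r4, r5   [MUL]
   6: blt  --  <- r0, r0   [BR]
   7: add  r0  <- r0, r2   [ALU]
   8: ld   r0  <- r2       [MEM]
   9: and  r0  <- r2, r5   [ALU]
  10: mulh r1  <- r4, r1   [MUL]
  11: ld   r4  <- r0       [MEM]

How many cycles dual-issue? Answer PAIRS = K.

#0 head=0: or i0 WAW r2
#1 head=1: sll/mulh i1&i2 pair
#2 head=3: st/sub i3&i4 pair
#3 head=5: mul i5 no-port MUL/BR
#4 head=6: blt/add i6&i7 pair
#5 head=8: ld i8 WAW r0
#6 head=9: and/mulh i9&i10 pair
#7 head=11: ld i11 tail

PAIRS = 4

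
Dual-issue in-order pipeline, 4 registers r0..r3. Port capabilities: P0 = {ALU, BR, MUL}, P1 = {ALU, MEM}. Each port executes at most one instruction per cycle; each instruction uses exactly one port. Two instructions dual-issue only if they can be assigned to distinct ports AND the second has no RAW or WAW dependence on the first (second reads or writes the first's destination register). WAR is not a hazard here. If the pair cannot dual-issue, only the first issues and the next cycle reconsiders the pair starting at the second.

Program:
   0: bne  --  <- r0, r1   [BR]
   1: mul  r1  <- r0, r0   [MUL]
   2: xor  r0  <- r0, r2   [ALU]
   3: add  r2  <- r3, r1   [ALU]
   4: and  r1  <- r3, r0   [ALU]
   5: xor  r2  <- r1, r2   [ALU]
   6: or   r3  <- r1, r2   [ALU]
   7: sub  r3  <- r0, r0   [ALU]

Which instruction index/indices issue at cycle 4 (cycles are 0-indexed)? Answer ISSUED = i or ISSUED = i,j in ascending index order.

ISSUED = 6

0. bne.BR @i0  | no-port BR/MUL
1. mul.MUL+xor.ALU @i1&i2  | 2-wide
2. add.ALU+and.ALU @i3&i4  | 2-wide
3. xor.ALU @i5  | RAW r2
4. or.ALU @i6  | WAW r3
5. sub.ALU @i7  | tail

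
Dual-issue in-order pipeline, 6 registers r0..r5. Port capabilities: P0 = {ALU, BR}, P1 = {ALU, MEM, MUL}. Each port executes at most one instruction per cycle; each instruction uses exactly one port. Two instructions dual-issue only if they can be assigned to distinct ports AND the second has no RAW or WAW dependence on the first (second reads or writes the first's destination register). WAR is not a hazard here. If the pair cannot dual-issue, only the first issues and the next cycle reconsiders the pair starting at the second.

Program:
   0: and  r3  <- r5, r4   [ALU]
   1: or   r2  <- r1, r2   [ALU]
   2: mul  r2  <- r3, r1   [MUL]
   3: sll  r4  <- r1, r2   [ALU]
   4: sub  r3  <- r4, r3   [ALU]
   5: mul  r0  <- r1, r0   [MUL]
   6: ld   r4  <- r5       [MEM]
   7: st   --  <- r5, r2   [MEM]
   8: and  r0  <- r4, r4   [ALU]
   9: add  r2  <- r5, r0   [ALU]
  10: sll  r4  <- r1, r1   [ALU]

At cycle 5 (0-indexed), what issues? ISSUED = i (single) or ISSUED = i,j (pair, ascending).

ISSUED = 7,8

c0: i0+i1 and/or  pair
c1: i2 mul  RAW r2
c2: i3 sll  RAW r4
c3: i4+i5 sub/mul  pair
c4: i6 ld  no-port MEM/MEM
c5: i7+i8 st/and  pair
c6: i9+i10 add/sll  pair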